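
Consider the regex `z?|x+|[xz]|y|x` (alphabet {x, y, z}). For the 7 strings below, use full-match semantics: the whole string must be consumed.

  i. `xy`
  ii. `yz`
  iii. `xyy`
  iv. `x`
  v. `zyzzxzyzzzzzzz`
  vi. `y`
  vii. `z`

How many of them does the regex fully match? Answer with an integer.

3

i. `xy` → no match
ii. `yz` → no match
iii. `xyy` → no match
iv. `x` → match
v → no match
vi. `y` → match
vii. `z` → match
Total matched: 3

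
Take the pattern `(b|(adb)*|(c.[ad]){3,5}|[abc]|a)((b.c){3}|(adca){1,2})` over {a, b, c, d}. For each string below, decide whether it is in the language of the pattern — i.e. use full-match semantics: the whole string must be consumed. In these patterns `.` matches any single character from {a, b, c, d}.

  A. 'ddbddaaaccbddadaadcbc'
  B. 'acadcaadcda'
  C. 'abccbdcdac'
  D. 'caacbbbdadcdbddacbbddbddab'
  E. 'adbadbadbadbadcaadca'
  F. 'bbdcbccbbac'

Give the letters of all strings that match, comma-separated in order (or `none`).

A → no match
B → no match
C → no match
D → no match
E → match
F → no match

E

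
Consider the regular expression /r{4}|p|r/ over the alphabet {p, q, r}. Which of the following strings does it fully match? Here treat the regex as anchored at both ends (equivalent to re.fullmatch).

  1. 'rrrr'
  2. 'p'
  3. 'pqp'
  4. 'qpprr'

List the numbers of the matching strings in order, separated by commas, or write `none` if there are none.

1, 2

1 → match
2 → match
3 → no match
4 → no match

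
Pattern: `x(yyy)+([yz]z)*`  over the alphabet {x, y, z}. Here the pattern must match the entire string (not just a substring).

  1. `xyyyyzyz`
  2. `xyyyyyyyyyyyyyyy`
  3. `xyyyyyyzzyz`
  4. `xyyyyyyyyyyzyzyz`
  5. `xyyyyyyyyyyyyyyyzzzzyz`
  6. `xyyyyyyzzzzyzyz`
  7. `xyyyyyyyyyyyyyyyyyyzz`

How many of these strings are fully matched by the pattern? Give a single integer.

7

1 → match
2 → match
3 → match
4 → match
5 → match
6 → match
7 → match
Total matched: 7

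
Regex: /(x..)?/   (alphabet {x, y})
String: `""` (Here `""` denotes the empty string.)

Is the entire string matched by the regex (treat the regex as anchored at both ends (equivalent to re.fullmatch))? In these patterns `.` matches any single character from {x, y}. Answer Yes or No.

Yes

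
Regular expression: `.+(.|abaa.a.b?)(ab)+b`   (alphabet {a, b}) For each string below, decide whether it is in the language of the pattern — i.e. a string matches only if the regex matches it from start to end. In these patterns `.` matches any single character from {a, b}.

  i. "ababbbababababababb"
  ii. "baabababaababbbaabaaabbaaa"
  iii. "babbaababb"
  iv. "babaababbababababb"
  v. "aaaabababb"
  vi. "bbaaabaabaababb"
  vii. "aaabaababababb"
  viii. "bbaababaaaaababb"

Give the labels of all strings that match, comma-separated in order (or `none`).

i, iii, iv, v, vi, vii, viii

i → match
ii → no match — must end with "abb"
iii. "babbaababb" → match
iv → match
v. "aaaabababb" → match
vi → match
vii → match
viii → match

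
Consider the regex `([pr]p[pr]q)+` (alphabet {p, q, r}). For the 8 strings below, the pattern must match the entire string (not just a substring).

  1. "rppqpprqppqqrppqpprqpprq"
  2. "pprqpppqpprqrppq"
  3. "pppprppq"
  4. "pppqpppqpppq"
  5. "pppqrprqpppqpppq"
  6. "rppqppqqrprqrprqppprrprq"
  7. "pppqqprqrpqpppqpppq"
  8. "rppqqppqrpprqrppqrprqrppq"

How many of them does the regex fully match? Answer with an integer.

3

1 → no match
2 → match
3 → no match
4 → match
5 → match
6 → no match
7 → no match
8 → no match
Total matched: 3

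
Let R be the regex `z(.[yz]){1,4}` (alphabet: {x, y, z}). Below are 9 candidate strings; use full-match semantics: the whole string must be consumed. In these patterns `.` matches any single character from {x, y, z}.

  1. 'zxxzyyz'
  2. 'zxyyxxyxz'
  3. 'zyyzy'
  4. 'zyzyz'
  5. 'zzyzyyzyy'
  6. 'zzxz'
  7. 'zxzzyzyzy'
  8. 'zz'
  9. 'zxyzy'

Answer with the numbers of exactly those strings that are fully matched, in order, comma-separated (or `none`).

1 → no match
2 → no match
3 → match
4 → match
5 → match
6 → no match
7 → match
8 → no match
9 → match

3, 4, 5, 7, 9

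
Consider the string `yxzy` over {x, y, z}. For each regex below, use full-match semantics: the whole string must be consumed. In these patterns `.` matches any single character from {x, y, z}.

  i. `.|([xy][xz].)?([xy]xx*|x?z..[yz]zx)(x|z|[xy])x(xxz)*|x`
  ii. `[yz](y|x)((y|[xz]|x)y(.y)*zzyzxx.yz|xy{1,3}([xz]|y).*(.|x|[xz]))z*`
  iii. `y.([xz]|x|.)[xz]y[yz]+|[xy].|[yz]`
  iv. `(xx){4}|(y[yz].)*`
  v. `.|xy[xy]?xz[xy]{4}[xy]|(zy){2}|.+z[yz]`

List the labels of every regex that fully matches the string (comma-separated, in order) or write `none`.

v

i → no match
ii → no match
iii → no match
iv → no match
v → match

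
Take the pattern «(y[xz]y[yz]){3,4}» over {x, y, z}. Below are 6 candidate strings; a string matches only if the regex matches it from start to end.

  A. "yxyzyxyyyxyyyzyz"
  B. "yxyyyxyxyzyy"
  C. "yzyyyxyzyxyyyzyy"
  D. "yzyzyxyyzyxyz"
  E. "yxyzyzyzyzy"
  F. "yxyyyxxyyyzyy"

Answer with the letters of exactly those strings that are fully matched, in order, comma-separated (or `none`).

A → match
B → no match
C → match
D → no match
E → no match
F → no match

A, C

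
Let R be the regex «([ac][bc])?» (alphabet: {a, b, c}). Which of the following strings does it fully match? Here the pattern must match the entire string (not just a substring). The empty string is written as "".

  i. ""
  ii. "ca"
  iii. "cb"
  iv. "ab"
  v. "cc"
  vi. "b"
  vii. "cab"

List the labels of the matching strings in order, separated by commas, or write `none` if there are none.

i → match
ii → no match
iii → match
iv → match
v → match
vi → no match
vii → no match

i, iii, iv, v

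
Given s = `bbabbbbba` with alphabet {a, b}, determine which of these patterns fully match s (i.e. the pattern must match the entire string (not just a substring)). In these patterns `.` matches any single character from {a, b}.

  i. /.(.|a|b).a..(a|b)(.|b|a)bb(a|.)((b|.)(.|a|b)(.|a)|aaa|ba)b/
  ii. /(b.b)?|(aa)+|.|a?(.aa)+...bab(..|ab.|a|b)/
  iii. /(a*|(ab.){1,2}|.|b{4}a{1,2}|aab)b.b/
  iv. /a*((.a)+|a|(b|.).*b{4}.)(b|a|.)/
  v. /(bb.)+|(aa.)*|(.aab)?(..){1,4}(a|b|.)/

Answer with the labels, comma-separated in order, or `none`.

iv, v

i → no match — must end with `b`
ii → no match
iii → no match — must end with `b`
iv → match
v → match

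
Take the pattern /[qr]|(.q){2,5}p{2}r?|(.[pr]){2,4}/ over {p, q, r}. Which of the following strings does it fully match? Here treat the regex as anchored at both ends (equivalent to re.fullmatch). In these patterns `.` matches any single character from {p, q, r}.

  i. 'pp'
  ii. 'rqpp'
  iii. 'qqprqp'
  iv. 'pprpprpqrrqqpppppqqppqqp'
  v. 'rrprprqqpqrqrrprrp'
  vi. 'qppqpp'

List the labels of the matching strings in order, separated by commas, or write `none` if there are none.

none

i → no match
ii → no match
iii → no match
iv → no match
v → no match
vi → no match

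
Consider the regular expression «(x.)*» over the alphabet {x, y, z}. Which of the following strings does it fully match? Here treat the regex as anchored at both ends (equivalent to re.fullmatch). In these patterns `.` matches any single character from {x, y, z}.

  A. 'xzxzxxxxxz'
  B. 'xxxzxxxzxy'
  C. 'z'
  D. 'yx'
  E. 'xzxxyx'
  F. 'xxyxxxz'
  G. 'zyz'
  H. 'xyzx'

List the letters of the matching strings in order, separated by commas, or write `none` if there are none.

A, B

A → match
B → match
C → no match
D → no match
E → no match
F → no match
G → no match
H → no match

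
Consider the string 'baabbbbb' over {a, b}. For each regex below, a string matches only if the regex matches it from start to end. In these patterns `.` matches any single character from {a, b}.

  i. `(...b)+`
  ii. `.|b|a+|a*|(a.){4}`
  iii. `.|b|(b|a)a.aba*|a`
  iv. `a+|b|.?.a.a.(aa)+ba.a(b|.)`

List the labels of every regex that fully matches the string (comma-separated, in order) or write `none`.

i → match
ii → no match
iii → no match
iv → no match

i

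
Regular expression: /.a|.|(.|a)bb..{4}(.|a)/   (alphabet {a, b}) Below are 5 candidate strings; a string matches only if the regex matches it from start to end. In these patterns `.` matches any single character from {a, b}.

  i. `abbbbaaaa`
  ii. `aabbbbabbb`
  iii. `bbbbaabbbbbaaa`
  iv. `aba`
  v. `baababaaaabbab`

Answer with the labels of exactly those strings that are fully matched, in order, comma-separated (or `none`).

i → match
ii → no match
iii → no match
iv → no match
v → no match

i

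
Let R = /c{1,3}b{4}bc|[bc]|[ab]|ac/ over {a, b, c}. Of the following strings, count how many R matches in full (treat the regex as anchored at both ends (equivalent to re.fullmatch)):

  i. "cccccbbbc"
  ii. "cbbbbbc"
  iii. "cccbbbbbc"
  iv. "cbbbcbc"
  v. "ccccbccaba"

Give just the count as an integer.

i → no match
ii → match
iii → match
iv → no match
v → no match
Total matched: 2

2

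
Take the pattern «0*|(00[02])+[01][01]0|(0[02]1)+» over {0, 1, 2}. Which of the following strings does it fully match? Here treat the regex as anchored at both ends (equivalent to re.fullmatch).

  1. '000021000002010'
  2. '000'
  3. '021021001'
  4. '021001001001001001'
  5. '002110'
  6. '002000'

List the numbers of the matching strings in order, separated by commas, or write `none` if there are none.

2, 3, 4, 5, 6

1 → no match
2 → match
3 → match
4 → match
5 → match
6 → match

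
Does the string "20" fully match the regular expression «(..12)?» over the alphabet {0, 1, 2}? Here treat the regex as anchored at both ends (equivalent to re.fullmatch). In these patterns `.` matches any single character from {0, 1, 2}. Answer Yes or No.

No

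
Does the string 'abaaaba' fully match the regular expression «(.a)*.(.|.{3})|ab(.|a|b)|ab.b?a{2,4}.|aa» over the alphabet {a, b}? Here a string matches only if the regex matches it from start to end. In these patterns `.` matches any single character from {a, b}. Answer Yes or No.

No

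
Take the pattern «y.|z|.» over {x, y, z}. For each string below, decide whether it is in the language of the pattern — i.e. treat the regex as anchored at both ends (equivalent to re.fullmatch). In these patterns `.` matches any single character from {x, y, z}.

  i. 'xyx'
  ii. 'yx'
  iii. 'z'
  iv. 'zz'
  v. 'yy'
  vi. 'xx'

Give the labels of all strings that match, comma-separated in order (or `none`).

i → no match
ii → match
iii → match
iv → no match
v → match
vi → no match

ii, iii, v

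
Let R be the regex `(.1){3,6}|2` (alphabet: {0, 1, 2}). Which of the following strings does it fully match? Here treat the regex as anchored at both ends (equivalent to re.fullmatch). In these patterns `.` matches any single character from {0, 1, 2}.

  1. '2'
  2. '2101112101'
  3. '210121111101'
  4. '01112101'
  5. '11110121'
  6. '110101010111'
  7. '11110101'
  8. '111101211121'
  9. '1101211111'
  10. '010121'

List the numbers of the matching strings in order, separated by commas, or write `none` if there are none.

1, 2, 3, 4, 5, 6, 7, 8, 9, 10

1 → match
2 → match
3 → match
4 → match
5 → match
6 → match
7 → match
8 → match
9 → match
10 → match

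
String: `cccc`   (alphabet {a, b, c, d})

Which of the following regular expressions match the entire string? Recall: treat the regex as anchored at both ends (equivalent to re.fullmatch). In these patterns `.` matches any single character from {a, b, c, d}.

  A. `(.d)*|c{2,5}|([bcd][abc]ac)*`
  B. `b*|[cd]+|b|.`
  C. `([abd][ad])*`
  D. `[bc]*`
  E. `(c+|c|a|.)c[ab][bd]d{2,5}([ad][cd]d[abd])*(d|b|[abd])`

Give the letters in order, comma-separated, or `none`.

A, B, D

A → match
B → match
C → no match
D → match
E → no match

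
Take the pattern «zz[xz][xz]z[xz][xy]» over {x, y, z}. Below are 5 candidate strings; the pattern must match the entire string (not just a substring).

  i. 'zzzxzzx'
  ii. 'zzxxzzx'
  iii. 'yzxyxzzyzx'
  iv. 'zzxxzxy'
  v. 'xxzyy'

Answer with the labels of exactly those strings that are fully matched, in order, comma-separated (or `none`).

i. 'zzzxzzx' → match
ii. 'zzxxzzx' → match
iii. 'yzxyxzzyzx' → no match — must start with 'zz'
iv. 'zzxxzxy' → match
v. 'xxzyy' → no match — must start with 'zz'

i, ii, iv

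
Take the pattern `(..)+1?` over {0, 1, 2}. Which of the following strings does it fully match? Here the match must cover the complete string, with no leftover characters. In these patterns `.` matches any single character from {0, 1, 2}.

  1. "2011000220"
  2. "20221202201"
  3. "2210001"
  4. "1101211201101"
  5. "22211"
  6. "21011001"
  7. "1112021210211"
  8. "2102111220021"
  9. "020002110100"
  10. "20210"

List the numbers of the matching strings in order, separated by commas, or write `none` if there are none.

1, 2, 3, 4, 5, 6, 7, 8, 9

1. "2011000220" → match
2. "20221202201" → match
3. "2210001" → match
4 → match
5. "22211" → match
6. "21011001" → match
7 → match
8 → match
9. "020002110100" → match
10. "20210" → no match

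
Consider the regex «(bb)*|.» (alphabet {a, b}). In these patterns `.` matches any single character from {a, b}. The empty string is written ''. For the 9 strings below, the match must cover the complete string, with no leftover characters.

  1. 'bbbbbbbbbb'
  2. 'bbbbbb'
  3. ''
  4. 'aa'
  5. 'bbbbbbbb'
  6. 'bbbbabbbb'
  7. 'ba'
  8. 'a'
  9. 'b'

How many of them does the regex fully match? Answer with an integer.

6

1 → match
2 → match
3 → match
4 → no match
5 → match
6 → no match
7 → no match
8 → match
9 → match
Total matched: 6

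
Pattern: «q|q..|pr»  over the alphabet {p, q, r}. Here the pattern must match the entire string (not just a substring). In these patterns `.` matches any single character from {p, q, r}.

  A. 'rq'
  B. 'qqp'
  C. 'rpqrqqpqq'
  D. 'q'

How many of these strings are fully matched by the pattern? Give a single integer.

2

A → no match
B → match
C → no match
D → match
Total matched: 2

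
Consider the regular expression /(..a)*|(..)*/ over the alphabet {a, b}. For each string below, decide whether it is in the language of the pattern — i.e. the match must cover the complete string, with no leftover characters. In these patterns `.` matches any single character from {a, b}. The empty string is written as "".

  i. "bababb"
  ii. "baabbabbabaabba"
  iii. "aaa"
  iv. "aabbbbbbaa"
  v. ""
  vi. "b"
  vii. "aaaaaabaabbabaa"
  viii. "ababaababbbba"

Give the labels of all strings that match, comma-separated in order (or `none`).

i, ii, iii, iv, v, vii

i → match
ii → match
iii → match
iv → match
v → match
vi → no match
vii → match
viii → no match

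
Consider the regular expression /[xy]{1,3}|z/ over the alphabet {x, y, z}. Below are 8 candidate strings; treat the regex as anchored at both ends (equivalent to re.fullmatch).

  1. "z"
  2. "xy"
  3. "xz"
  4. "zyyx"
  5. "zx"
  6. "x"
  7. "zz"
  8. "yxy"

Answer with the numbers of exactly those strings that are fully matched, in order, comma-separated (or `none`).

1. "z" → match
2. "xy" → match
3. "xz" → no match
4. "zyyx" → no match
5. "zx" → no match
6. "x" → match
7. "zz" → no match
8. "yxy" → match

1, 2, 6, 8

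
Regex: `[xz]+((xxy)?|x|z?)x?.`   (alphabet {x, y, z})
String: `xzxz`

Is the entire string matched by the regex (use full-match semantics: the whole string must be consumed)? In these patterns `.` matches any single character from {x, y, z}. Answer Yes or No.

Yes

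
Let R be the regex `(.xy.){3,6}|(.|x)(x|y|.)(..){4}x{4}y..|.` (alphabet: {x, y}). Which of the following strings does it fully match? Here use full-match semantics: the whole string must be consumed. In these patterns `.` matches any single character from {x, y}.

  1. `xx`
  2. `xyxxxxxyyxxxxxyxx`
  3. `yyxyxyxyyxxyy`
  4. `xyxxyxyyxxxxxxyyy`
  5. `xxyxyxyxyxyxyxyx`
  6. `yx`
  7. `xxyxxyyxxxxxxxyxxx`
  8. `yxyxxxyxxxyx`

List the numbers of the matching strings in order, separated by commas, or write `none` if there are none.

1. `xx` → no match
2 → match
3 → no match
4 → match
5 → match
6. `yx` → no match
7 → no match
8. `yxyxxxyxxxyx` → match

2, 4, 5, 8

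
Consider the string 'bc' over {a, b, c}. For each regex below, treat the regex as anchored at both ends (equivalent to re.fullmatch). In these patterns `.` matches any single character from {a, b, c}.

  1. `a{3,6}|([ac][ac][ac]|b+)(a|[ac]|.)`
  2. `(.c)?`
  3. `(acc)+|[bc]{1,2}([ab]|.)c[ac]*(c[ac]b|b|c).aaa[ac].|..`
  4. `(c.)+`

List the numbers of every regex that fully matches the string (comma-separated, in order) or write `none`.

1 → match
2 → match
3 → match
4 → no match — must start with 'c'

1, 2, 3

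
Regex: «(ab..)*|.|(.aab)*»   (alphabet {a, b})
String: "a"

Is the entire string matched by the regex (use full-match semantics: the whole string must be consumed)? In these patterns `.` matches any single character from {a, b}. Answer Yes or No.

Yes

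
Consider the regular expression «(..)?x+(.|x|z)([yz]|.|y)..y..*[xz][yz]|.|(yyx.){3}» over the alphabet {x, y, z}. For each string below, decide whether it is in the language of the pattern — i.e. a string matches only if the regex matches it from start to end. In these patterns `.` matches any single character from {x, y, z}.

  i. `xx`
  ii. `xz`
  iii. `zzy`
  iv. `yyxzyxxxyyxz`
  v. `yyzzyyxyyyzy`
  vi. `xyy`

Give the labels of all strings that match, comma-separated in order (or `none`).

none

i. `xx` → no match
ii. `xz` → no match
iii. `zzy` → no match
iv. `yyxzyxxxyyxz` → no match
v. `yyzzyyxyyyzy` → no match
vi. `xyy` → no match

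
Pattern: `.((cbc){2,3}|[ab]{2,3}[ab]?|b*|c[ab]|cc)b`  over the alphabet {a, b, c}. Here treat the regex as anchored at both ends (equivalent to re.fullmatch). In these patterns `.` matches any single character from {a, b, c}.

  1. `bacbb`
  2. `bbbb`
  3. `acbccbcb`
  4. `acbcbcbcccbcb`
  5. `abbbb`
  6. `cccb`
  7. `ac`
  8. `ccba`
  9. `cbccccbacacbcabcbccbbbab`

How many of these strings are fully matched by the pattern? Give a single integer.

4

1 → no match
2 → match
3 → match
4 → no match
5 → match
6 → match
7 → no match — must end with `b`
8 → no match — must end with `b`
9 → no match
Total matched: 4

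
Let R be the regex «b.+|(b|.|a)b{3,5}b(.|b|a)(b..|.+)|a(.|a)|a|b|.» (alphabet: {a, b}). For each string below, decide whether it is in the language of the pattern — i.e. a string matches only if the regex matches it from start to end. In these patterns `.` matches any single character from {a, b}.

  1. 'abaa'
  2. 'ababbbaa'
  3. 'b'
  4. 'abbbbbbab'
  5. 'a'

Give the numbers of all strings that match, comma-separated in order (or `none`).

3, 4, 5

1 → no match
2 → no match
3 → match
4 → match
5 → match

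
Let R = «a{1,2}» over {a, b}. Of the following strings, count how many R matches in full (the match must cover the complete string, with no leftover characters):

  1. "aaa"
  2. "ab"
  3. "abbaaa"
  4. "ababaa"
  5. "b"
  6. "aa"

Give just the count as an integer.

1

1 → no match
2 → no match — must end with "a"
3 → no match
4 → no match
5 → no match — must start with "a"
6 → match
Total matched: 1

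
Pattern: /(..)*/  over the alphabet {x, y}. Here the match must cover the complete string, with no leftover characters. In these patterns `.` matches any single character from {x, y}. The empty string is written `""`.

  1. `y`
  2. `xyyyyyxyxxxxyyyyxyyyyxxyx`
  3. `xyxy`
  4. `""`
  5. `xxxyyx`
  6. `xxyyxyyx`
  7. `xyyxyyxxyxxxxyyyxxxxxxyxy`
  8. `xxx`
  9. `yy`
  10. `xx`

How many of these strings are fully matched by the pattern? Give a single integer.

1 → no match
2 → no match
3 → match
4 → match
5 → match
6 → match
7 → no match
8 → no match
9 → match
10 → match
Total matched: 6

6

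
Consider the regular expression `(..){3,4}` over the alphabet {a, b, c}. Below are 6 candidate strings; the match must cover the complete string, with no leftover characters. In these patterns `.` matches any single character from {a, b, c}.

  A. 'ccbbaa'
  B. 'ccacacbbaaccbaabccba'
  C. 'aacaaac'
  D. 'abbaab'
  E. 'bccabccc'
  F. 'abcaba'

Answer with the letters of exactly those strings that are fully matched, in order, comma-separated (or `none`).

A. 'ccbbaa' → match
B → no match
C. 'aacaaac' → no match
D. 'abbaab' → match
E. 'bccabccc' → match
F. 'abcaba' → match

A, D, E, F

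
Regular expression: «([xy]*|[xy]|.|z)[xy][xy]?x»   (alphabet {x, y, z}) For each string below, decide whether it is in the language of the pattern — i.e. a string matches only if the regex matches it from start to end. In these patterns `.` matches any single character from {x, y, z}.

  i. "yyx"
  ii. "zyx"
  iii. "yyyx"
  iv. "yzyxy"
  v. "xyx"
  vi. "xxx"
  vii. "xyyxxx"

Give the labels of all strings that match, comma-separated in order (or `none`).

i, ii, iii, v, vi, vii

i → match
ii → match
iii → match
iv → no match — must end with "x"
v → match
vi → match
vii → match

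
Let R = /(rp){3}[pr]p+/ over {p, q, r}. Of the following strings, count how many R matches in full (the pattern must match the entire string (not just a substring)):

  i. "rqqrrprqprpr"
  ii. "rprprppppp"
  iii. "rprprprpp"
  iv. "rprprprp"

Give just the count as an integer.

i. "rqqrrprqprpr" → no match — must start with "rp"
ii. "rprprppppp" → match
iii. "rprprprpp" → match
iv. "rprprprp" → match
Total matched: 3

3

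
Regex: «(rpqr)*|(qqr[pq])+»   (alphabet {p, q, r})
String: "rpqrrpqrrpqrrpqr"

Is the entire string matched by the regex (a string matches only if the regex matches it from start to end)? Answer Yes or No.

Yes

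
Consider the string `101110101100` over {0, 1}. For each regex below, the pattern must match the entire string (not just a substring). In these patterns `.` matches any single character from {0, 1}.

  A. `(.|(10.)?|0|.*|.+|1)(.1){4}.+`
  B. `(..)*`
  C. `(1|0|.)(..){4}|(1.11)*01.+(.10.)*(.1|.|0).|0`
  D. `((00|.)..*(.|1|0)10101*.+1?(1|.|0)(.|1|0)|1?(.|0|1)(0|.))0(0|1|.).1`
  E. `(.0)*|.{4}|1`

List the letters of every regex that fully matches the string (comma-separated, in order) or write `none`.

A, B

A → match
B → match
C → no match
D → no match — must end with `1`
E → no match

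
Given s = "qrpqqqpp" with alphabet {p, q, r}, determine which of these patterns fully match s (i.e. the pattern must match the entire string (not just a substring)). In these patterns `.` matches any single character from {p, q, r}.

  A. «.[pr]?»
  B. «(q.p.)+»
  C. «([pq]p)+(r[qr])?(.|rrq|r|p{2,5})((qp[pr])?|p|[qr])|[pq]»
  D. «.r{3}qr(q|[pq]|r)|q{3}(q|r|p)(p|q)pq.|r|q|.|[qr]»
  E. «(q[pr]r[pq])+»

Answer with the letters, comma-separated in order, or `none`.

B

A → no match
B → match
C → no match
D → no match
E → no match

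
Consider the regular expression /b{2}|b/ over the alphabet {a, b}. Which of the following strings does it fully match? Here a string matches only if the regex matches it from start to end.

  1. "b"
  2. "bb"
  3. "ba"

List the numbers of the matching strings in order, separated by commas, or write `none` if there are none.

1 → match
2 → match
3 → no match — must end with "b"

1, 2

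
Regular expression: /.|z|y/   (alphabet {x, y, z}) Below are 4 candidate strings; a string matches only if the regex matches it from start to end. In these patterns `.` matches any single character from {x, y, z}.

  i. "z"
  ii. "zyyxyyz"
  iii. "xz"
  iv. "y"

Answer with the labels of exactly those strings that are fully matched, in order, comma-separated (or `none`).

i, iv

i → match
ii → no match
iii → no match
iv → match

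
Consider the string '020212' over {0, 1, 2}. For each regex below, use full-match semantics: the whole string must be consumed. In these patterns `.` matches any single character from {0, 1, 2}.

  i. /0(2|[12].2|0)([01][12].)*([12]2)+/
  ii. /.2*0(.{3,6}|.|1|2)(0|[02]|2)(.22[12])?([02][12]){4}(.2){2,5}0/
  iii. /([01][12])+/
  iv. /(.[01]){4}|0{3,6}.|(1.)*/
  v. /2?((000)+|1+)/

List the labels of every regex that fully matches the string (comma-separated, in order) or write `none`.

i → match
ii → no match — must end with '20'
iii → match
iv → no match
v → no match

i, iii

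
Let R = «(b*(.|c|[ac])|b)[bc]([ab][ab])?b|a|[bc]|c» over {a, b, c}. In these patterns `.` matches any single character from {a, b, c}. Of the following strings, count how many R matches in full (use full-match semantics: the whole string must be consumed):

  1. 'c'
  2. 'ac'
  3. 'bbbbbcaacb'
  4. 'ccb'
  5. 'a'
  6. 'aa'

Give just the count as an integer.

3

1. 'c' → match
2. 'ac' → no match
3. 'bbbbbcaacb' → no match
4. 'ccb' → match
5. 'a' → match
6. 'aa' → no match
Total matched: 3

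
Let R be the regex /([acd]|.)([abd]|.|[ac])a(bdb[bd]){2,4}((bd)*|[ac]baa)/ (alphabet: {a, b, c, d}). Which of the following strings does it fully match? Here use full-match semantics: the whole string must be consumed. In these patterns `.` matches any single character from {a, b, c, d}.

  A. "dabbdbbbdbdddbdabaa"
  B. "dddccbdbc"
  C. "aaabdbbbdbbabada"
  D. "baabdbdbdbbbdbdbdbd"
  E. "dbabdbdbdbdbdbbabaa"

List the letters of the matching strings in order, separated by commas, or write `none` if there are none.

D, E

A → no match
B. "dddccbdbc" → no match
C → no match
D → match
E → match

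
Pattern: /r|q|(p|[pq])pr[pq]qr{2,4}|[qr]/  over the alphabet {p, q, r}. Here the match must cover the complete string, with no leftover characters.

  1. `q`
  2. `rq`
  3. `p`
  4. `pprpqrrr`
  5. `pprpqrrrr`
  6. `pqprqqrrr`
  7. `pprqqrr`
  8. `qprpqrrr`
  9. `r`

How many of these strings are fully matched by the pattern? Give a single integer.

1. `q` → match
2. `rq` → no match
3. `p` → no match
4. `pprpqrrr` → match
5. `pprpqrrrr` → match
6. `pqprqqrrr` → no match
7. `pprqqrr` → match
8. `qprpqrrr` → match
9. `r` → match
Total matched: 6

6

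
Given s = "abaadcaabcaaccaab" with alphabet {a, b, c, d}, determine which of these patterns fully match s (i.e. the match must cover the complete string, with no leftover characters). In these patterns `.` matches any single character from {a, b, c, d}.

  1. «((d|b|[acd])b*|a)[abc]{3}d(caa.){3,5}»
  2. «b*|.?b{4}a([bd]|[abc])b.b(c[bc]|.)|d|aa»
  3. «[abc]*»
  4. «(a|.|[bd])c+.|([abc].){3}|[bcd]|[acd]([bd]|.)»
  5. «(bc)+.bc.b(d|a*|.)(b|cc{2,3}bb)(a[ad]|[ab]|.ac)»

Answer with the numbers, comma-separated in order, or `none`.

1 → match
2 → no match
3 → no match
4 → no match
5 → no match — must start with "bc"

1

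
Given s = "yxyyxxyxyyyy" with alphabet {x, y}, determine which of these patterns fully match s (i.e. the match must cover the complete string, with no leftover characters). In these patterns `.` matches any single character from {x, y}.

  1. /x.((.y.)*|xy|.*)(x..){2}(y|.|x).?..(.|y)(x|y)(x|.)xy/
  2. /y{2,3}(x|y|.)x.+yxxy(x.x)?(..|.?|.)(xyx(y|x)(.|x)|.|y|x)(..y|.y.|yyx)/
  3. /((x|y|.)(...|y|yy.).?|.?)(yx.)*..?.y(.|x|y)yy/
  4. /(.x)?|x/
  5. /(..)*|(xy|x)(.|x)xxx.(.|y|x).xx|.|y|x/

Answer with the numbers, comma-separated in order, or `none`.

1 → no match — must start with "x"
2 → no match
3 → match
4 → no match
5 → match

3, 5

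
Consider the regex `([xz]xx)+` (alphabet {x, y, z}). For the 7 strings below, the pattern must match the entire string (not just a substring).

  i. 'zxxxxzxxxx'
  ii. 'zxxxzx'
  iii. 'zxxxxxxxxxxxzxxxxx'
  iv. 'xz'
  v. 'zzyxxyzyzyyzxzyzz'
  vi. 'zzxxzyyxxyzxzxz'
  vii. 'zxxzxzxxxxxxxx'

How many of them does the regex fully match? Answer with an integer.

i. 'zxxxxzxxxx' → no match
ii. 'zxxxzx' → no match — must end with 'xx'
iii → match
iv. 'xz' → no match — must end with 'xx'
v → no match — must end with 'xx'
vi → no match — must end with 'xx'
vii → no match
Total matched: 1

1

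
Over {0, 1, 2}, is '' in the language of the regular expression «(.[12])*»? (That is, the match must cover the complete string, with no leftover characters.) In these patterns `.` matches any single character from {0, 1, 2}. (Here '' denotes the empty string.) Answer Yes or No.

Yes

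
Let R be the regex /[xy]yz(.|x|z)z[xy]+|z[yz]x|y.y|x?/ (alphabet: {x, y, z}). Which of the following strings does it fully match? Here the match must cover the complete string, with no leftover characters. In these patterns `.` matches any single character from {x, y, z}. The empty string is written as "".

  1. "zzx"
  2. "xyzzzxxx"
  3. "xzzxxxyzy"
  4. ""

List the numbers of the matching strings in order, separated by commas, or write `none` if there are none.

1, 2, 4

1 → match
2 → match
3 → no match
4 → match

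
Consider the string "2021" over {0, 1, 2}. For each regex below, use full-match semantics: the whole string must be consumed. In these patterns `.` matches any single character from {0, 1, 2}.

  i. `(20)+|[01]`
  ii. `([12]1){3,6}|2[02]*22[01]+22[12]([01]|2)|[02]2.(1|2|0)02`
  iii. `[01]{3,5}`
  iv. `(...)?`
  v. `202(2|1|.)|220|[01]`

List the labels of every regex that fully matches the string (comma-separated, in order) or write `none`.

i → no match
ii → no match
iii → no match
iv → no match
v → match

v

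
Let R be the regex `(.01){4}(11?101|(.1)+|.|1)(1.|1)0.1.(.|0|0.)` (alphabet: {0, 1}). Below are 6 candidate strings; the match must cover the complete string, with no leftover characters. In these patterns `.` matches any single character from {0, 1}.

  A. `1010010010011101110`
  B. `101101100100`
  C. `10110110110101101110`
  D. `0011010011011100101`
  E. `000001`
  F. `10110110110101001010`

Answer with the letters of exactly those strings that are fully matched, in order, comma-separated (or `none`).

A → match
B → no match
C → match
D → match
E → no match
F → no match

A, C, D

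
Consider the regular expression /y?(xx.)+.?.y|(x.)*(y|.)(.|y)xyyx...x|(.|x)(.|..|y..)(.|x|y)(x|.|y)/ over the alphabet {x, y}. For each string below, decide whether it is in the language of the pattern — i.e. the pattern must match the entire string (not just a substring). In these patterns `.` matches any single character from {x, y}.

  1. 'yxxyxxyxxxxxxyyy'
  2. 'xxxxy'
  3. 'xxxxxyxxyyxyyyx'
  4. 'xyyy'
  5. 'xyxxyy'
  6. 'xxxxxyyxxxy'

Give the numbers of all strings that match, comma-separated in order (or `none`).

1, 2, 4, 5

1 → match
2. 'xxxxy' → match
3 → no match
4. 'xyyy' → match
5. 'xyxxyy' → match
6. 'xxxxxyyxxxy' → no match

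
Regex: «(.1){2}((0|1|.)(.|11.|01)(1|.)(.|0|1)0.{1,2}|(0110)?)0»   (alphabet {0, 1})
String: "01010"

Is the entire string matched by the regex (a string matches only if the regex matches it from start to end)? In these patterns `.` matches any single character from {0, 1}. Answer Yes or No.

Yes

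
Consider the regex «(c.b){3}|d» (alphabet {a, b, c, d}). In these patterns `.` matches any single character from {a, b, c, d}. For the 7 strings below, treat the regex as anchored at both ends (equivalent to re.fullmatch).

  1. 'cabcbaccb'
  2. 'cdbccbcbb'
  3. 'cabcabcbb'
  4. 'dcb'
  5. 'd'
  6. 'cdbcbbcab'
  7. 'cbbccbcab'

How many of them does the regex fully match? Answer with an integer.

5

1 → no match
2 → match
3 → match
4 → no match
5 → match
6 → match
7 → match
Total matched: 5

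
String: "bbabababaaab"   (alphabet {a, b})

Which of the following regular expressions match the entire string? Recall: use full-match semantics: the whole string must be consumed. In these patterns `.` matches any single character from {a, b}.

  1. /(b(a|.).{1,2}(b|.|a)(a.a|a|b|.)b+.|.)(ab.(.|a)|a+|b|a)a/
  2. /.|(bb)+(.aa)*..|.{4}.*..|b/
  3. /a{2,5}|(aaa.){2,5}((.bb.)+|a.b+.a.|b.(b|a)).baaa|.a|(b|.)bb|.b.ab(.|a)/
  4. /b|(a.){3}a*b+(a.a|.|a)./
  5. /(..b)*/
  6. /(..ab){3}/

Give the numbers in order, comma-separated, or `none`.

1 → no match — must end with "a"
2 → match
3 → no match
4 → no match
5 → no match
6 → match

2, 6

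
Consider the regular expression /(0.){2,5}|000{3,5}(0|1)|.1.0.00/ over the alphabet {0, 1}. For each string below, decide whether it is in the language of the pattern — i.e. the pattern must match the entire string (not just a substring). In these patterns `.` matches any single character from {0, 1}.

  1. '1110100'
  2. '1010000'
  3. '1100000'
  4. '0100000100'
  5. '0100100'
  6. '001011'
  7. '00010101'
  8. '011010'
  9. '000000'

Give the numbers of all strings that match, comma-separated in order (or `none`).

1, 3, 4, 5, 7, 9

1 → match
2 → no match
3 → match
4 → match
5 → match
6 → no match
7 → match
8 → no match
9 → match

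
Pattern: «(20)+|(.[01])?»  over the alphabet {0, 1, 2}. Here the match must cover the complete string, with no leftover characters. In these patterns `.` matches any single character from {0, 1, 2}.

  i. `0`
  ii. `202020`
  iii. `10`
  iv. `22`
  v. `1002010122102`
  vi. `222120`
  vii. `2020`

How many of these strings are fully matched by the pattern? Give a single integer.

i → no match
ii → match
iii → match
iv → no match
v → no match
vi → no match
vii → match
Total matched: 3

3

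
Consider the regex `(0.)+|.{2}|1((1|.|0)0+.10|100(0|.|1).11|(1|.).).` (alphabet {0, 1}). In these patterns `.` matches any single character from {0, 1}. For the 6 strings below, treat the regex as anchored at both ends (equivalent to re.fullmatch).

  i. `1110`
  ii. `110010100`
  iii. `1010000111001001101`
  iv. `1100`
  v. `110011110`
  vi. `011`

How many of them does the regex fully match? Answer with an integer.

i → match
ii → no match
iii → no match
iv → match
v → match
vi → no match
Total matched: 3

3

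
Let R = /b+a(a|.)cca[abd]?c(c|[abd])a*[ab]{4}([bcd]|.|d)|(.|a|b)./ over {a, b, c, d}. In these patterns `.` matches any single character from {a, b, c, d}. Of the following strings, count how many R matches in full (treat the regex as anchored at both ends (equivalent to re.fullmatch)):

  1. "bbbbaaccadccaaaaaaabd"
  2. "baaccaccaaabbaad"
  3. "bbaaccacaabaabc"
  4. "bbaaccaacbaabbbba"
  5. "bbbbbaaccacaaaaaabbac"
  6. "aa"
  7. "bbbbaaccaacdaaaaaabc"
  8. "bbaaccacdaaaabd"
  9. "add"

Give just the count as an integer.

8

1 → match
2 → match
3 → match
4 → match
5 → match
6. "aa" → match
7 → match
8 → match
9. "add" → no match
Total matched: 8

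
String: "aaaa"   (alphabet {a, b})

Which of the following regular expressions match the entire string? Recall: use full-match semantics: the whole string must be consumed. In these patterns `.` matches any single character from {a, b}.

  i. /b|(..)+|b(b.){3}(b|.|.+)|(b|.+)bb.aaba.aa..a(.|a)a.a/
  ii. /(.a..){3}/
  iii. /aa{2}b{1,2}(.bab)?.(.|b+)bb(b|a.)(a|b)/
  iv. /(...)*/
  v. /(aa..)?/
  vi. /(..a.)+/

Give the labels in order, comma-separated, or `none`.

i, v, vi

i → match
ii → no match
iii → no match
iv → no match
v → match
vi → match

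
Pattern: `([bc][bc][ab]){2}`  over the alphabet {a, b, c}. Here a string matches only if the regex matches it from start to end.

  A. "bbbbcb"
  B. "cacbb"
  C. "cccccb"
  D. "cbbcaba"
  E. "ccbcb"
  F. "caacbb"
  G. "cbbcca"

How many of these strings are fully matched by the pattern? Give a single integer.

A → match
B → no match
C → no match
D → no match
E → no match
F → no match
G → match
Total matched: 2

2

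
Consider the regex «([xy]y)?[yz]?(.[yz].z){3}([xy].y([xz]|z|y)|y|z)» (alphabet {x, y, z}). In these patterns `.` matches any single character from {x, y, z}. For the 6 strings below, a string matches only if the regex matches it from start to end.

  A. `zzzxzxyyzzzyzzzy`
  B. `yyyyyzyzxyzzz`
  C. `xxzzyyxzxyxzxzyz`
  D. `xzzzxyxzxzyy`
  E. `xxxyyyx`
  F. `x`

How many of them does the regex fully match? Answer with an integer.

0

A → no match
B → no match
C → no match
D → no match
E → no match
F → no match
Total matched: 0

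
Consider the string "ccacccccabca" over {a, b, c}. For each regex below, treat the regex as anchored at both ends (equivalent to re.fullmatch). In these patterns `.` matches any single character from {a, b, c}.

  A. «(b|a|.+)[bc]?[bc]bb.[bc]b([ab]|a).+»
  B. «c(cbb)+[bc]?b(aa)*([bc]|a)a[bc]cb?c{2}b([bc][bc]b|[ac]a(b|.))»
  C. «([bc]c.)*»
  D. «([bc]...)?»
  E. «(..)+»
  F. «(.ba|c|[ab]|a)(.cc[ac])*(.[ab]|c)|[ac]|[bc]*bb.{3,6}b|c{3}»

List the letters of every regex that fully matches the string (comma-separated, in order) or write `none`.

A → no match
B → no match — must start with "ccbb"
C → match
D → no match
E → match
F → no match

C, E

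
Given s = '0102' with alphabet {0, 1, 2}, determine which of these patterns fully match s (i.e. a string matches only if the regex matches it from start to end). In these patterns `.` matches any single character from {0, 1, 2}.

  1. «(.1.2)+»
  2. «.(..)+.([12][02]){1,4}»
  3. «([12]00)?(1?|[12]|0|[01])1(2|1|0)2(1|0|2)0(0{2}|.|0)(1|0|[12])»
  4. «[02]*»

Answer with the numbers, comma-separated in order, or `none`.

1

1 → match
2 → no match
3 → no match
4 → no match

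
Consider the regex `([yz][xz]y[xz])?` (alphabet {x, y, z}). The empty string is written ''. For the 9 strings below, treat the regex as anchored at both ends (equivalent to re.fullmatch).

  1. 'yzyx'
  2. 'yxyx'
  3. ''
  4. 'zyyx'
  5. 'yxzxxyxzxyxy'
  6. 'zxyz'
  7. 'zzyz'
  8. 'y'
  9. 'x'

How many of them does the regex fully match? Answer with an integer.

5

1 → match
2 → match
3 → match
4 → no match
5 → no match
6 → match
7 → match
8 → no match
9 → no match
Total matched: 5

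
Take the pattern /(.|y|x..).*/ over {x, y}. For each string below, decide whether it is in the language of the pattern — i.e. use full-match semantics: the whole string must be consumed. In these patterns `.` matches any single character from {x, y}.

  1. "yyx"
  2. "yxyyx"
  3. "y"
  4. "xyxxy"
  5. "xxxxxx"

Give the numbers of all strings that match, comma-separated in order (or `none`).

1 → match
2 → match
3 → match
4 → match
5 → match

1, 2, 3, 4, 5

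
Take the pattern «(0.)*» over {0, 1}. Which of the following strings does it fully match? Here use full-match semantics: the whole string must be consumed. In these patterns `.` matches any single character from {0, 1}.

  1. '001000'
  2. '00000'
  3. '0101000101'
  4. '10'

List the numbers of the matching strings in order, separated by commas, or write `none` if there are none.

1 → no match
2 → no match
3 → match
4 → no match

3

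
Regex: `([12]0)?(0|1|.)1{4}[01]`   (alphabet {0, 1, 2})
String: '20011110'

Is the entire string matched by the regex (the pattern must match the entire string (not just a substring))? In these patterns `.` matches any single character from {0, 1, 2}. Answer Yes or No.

Yes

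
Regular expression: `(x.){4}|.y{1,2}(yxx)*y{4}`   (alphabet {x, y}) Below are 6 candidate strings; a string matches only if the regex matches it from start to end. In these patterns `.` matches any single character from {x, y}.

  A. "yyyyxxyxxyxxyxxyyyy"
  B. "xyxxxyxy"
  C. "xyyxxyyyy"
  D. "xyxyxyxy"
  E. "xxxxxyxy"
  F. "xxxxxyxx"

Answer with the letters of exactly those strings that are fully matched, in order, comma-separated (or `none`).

A → match
B → match
C → match
D → match
E → match
F → match

A, B, C, D, E, F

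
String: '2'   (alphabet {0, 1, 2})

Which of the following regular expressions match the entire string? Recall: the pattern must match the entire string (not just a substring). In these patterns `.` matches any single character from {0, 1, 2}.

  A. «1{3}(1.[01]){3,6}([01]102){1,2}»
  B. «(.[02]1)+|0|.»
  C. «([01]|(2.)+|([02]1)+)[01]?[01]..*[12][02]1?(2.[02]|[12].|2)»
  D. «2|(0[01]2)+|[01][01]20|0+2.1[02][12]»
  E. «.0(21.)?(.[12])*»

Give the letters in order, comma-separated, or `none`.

A → no match — must start with '1'
B → match
C → no match
D → match
E → no match

B, D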